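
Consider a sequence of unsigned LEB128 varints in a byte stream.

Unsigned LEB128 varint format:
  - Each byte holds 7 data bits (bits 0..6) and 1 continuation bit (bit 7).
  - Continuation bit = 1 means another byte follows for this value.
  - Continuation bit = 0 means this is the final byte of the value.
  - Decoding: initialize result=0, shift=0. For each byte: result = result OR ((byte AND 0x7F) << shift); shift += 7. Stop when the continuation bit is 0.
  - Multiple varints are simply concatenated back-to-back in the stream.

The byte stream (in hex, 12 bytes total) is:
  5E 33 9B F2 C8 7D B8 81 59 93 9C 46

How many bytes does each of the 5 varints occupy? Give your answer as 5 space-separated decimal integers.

  byte[0]=0x5E cont=0 payload=0x5E=94: acc |= 94<<0 -> acc=94 shift=7 [end]
Varint 1: bytes[0:1] = 5E -> value 94 (1 byte(s))
  byte[1]=0x33 cont=0 payload=0x33=51: acc |= 51<<0 -> acc=51 shift=7 [end]
Varint 2: bytes[1:2] = 33 -> value 51 (1 byte(s))
  byte[2]=0x9B cont=1 payload=0x1B=27: acc |= 27<<0 -> acc=27 shift=7
  byte[3]=0xF2 cont=1 payload=0x72=114: acc |= 114<<7 -> acc=14619 shift=14
  byte[4]=0xC8 cont=1 payload=0x48=72: acc |= 72<<14 -> acc=1194267 shift=21
  byte[5]=0x7D cont=0 payload=0x7D=125: acc |= 125<<21 -> acc=263338267 shift=28 [end]
Varint 3: bytes[2:6] = 9B F2 C8 7D -> value 263338267 (4 byte(s))
  byte[6]=0xB8 cont=1 payload=0x38=56: acc |= 56<<0 -> acc=56 shift=7
  byte[7]=0x81 cont=1 payload=0x01=1: acc |= 1<<7 -> acc=184 shift=14
  byte[8]=0x59 cont=0 payload=0x59=89: acc |= 89<<14 -> acc=1458360 shift=21 [end]
Varint 4: bytes[6:9] = B8 81 59 -> value 1458360 (3 byte(s))
  byte[9]=0x93 cont=1 payload=0x13=19: acc |= 19<<0 -> acc=19 shift=7
  byte[10]=0x9C cont=1 payload=0x1C=28: acc |= 28<<7 -> acc=3603 shift=14
  byte[11]=0x46 cont=0 payload=0x46=70: acc |= 70<<14 -> acc=1150483 shift=21 [end]
Varint 5: bytes[9:12] = 93 9C 46 -> value 1150483 (3 byte(s))

Answer: 1 1 4 3 3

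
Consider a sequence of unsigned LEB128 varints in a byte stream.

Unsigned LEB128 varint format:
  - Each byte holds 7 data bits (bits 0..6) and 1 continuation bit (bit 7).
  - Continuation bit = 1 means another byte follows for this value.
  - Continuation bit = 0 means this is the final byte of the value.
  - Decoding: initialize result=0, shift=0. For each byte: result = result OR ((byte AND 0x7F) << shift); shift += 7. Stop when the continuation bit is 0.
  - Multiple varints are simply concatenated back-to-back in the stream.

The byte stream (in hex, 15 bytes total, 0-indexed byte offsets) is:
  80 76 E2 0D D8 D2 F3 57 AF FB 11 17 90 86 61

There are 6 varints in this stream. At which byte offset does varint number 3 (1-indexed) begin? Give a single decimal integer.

Answer: 4

Derivation:
  byte[0]=0x80 cont=1 payload=0x00=0: acc |= 0<<0 -> acc=0 shift=7
  byte[1]=0x76 cont=0 payload=0x76=118: acc |= 118<<7 -> acc=15104 shift=14 [end]
Varint 1: bytes[0:2] = 80 76 -> value 15104 (2 byte(s))
  byte[2]=0xE2 cont=1 payload=0x62=98: acc |= 98<<0 -> acc=98 shift=7
  byte[3]=0x0D cont=0 payload=0x0D=13: acc |= 13<<7 -> acc=1762 shift=14 [end]
Varint 2: bytes[2:4] = E2 0D -> value 1762 (2 byte(s))
  byte[4]=0xD8 cont=1 payload=0x58=88: acc |= 88<<0 -> acc=88 shift=7
  byte[5]=0xD2 cont=1 payload=0x52=82: acc |= 82<<7 -> acc=10584 shift=14
  byte[6]=0xF3 cont=1 payload=0x73=115: acc |= 115<<14 -> acc=1894744 shift=21
  byte[7]=0x57 cont=0 payload=0x57=87: acc |= 87<<21 -> acc=184346968 shift=28 [end]
Varint 3: bytes[4:8] = D8 D2 F3 57 -> value 184346968 (4 byte(s))
  byte[8]=0xAF cont=1 payload=0x2F=47: acc |= 47<<0 -> acc=47 shift=7
  byte[9]=0xFB cont=1 payload=0x7B=123: acc |= 123<<7 -> acc=15791 shift=14
  byte[10]=0x11 cont=0 payload=0x11=17: acc |= 17<<14 -> acc=294319 shift=21 [end]
Varint 4: bytes[8:11] = AF FB 11 -> value 294319 (3 byte(s))
  byte[11]=0x17 cont=0 payload=0x17=23: acc |= 23<<0 -> acc=23 shift=7 [end]
Varint 5: bytes[11:12] = 17 -> value 23 (1 byte(s))
  byte[12]=0x90 cont=1 payload=0x10=16: acc |= 16<<0 -> acc=16 shift=7
  byte[13]=0x86 cont=1 payload=0x06=6: acc |= 6<<7 -> acc=784 shift=14
  byte[14]=0x61 cont=0 payload=0x61=97: acc |= 97<<14 -> acc=1590032 shift=21 [end]
Varint 6: bytes[12:15] = 90 86 61 -> value 1590032 (3 byte(s))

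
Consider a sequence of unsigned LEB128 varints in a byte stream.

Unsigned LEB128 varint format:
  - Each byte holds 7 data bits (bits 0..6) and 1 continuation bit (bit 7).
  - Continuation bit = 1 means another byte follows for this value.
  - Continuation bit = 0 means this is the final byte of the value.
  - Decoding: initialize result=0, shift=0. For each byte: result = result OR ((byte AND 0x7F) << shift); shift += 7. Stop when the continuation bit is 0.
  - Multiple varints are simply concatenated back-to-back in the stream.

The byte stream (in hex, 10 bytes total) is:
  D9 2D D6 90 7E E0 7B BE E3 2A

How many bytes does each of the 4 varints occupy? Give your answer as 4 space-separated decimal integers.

  byte[0]=0xD9 cont=1 payload=0x59=89: acc |= 89<<0 -> acc=89 shift=7
  byte[1]=0x2D cont=0 payload=0x2D=45: acc |= 45<<7 -> acc=5849 shift=14 [end]
Varint 1: bytes[0:2] = D9 2D -> value 5849 (2 byte(s))
  byte[2]=0xD6 cont=1 payload=0x56=86: acc |= 86<<0 -> acc=86 shift=7
  byte[3]=0x90 cont=1 payload=0x10=16: acc |= 16<<7 -> acc=2134 shift=14
  byte[4]=0x7E cont=0 payload=0x7E=126: acc |= 126<<14 -> acc=2066518 shift=21 [end]
Varint 2: bytes[2:5] = D6 90 7E -> value 2066518 (3 byte(s))
  byte[5]=0xE0 cont=1 payload=0x60=96: acc |= 96<<0 -> acc=96 shift=7
  byte[6]=0x7B cont=0 payload=0x7B=123: acc |= 123<<7 -> acc=15840 shift=14 [end]
Varint 3: bytes[5:7] = E0 7B -> value 15840 (2 byte(s))
  byte[7]=0xBE cont=1 payload=0x3E=62: acc |= 62<<0 -> acc=62 shift=7
  byte[8]=0xE3 cont=1 payload=0x63=99: acc |= 99<<7 -> acc=12734 shift=14
  byte[9]=0x2A cont=0 payload=0x2A=42: acc |= 42<<14 -> acc=700862 shift=21 [end]
Varint 4: bytes[7:10] = BE E3 2A -> value 700862 (3 byte(s))

Answer: 2 3 2 3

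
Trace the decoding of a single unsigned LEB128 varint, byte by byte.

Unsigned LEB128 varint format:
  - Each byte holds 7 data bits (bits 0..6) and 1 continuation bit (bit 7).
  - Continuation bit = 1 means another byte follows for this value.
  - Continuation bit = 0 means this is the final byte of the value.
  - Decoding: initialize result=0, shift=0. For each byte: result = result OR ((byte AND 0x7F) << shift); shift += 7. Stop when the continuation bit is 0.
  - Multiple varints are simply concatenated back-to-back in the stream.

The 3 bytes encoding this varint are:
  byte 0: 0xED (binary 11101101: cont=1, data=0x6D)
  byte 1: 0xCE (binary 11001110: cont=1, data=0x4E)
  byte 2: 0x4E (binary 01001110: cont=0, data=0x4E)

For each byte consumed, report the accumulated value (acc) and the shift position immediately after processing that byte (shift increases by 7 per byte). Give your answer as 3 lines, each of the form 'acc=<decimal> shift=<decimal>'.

byte 0=0xED: payload=0x6D=109, contrib = 109<<0 = 109; acc -> 109, shift -> 7
byte 1=0xCE: payload=0x4E=78, contrib = 78<<7 = 9984; acc -> 10093, shift -> 14
byte 2=0x4E: payload=0x4E=78, contrib = 78<<14 = 1277952; acc -> 1288045, shift -> 21

Answer: acc=109 shift=7
acc=10093 shift=14
acc=1288045 shift=21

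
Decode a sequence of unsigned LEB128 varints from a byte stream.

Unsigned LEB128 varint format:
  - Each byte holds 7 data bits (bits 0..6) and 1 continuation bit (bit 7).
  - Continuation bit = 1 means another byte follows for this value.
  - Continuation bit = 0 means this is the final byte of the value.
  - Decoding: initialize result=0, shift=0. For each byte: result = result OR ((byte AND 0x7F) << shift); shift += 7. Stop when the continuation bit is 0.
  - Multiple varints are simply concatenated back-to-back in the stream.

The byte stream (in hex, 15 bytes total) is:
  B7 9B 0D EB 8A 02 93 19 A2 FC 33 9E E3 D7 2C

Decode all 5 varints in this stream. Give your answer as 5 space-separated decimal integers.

  byte[0]=0xB7 cont=1 payload=0x37=55: acc |= 55<<0 -> acc=55 shift=7
  byte[1]=0x9B cont=1 payload=0x1B=27: acc |= 27<<7 -> acc=3511 shift=14
  byte[2]=0x0D cont=0 payload=0x0D=13: acc |= 13<<14 -> acc=216503 shift=21 [end]
Varint 1: bytes[0:3] = B7 9B 0D -> value 216503 (3 byte(s))
  byte[3]=0xEB cont=1 payload=0x6B=107: acc |= 107<<0 -> acc=107 shift=7
  byte[4]=0x8A cont=1 payload=0x0A=10: acc |= 10<<7 -> acc=1387 shift=14
  byte[5]=0x02 cont=0 payload=0x02=2: acc |= 2<<14 -> acc=34155 shift=21 [end]
Varint 2: bytes[3:6] = EB 8A 02 -> value 34155 (3 byte(s))
  byte[6]=0x93 cont=1 payload=0x13=19: acc |= 19<<0 -> acc=19 shift=7
  byte[7]=0x19 cont=0 payload=0x19=25: acc |= 25<<7 -> acc=3219 shift=14 [end]
Varint 3: bytes[6:8] = 93 19 -> value 3219 (2 byte(s))
  byte[8]=0xA2 cont=1 payload=0x22=34: acc |= 34<<0 -> acc=34 shift=7
  byte[9]=0xFC cont=1 payload=0x7C=124: acc |= 124<<7 -> acc=15906 shift=14
  byte[10]=0x33 cont=0 payload=0x33=51: acc |= 51<<14 -> acc=851490 shift=21 [end]
Varint 4: bytes[8:11] = A2 FC 33 -> value 851490 (3 byte(s))
  byte[11]=0x9E cont=1 payload=0x1E=30: acc |= 30<<0 -> acc=30 shift=7
  byte[12]=0xE3 cont=1 payload=0x63=99: acc |= 99<<7 -> acc=12702 shift=14
  byte[13]=0xD7 cont=1 payload=0x57=87: acc |= 87<<14 -> acc=1438110 shift=21
  byte[14]=0x2C cont=0 payload=0x2C=44: acc |= 44<<21 -> acc=93712798 shift=28 [end]
Varint 5: bytes[11:15] = 9E E3 D7 2C -> value 93712798 (4 byte(s))

Answer: 216503 34155 3219 851490 93712798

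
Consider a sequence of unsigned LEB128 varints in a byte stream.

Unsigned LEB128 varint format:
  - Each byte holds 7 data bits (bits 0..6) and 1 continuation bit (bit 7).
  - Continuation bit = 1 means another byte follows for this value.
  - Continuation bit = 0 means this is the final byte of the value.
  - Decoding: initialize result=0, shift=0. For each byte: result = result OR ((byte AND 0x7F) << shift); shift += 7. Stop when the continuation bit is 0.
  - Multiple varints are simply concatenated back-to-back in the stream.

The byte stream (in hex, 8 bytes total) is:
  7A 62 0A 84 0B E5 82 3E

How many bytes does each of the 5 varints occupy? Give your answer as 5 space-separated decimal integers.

Answer: 1 1 1 2 3

Derivation:
  byte[0]=0x7A cont=0 payload=0x7A=122: acc |= 122<<0 -> acc=122 shift=7 [end]
Varint 1: bytes[0:1] = 7A -> value 122 (1 byte(s))
  byte[1]=0x62 cont=0 payload=0x62=98: acc |= 98<<0 -> acc=98 shift=7 [end]
Varint 2: bytes[1:2] = 62 -> value 98 (1 byte(s))
  byte[2]=0x0A cont=0 payload=0x0A=10: acc |= 10<<0 -> acc=10 shift=7 [end]
Varint 3: bytes[2:3] = 0A -> value 10 (1 byte(s))
  byte[3]=0x84 cont=1 payload=0x04=4: acc |= 4<<0 -> acc=4 shift=7
  byte[4]=0x0B cont=0 payload=0x0B=11: acc |= 11<<7 -> acc=1412 shift=14 [end]
Varint 4: bytes[3:5] = 84 0B -> value 1412 (2 byte(s))
  byte[5]=0xE5 cont=1 payload=0x65=101: acc |= 101<<0 -> acc=101 shift=7
  byte[6]=0x82 cont=1 payload=0x02=2: acc |= 2<<7 -> acc=357 shift=14
  byte[7]=0x3E cont=0 payload=0x3E=62: acc |= 62<<14 -> acc=1016165 shift=21 [end]
Varint 5: bytes[5:8] = E5 82 3E -> value 1016165 (3 byte(s))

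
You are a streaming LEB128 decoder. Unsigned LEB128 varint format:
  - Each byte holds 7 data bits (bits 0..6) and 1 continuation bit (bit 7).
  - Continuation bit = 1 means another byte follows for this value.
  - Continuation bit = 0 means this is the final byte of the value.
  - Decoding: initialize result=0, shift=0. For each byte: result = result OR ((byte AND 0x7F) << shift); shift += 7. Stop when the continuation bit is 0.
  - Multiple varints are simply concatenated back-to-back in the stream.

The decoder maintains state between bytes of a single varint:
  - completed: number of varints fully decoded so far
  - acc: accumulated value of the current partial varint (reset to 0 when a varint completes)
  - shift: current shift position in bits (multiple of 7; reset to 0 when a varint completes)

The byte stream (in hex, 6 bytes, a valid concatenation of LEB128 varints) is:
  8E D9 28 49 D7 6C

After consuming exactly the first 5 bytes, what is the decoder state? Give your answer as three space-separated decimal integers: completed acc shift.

byte[0]=0x8E cont=1 payload=0x0E: acc |= 14<<0 -> completed=0 acc=14 shift=7
byte[1]=0xD9 cont=1 payload=0x59: acc |= 89<<7 -> completed=0 acc=11406 shift=14
byte[2]=0x28 cont=0 payload=0x28: varint #1 complete (value=666766); reset -> completed=1 acc=0 shift=0
byte[3]=0x49 cont=0 payload=0x49: varint #2 complete (value=73); reset -> completed=2 acc=0 shift=0
byte[4]=0xD7 cont=1 payload=0x57: acc |= 87<<0 -> completed=2 acc=87 shift=7

Answer: 2 87 7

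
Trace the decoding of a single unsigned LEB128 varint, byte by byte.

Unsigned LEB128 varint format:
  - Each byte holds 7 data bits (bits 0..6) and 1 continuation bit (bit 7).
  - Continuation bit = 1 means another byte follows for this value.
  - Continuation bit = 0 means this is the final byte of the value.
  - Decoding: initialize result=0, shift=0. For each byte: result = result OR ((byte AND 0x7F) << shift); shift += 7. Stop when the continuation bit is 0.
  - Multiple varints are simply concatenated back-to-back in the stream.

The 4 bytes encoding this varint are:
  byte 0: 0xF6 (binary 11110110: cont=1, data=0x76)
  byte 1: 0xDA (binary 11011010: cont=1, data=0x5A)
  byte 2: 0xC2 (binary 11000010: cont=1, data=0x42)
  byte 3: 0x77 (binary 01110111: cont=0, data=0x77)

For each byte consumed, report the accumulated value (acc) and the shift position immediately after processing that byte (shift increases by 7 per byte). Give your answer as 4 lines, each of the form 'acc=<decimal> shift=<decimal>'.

Answer: acc=118 shift=7
acc=11638 shift=14
acc=1092982 shift=21
acc=250654070 shift=28

Derivation:
byte 0=0xF6: payload=0x76=118, contrib = 118<<0 = 118; acc -> 118, shift -> 7
byte 1=0xDA: payload=0x5A=90, contrib = 90<<7 = 11520; acc -> 11638, shift -> 14
byte 2=0xC2: payload=0x42=66, contrib = 66<<14 = 1081344; acc -> 1092982, shift -> 21
byte 3=0x77: payload=0x77=119, contrib = 119<<21 = 249561088; acc -> 250654070, shift -> 28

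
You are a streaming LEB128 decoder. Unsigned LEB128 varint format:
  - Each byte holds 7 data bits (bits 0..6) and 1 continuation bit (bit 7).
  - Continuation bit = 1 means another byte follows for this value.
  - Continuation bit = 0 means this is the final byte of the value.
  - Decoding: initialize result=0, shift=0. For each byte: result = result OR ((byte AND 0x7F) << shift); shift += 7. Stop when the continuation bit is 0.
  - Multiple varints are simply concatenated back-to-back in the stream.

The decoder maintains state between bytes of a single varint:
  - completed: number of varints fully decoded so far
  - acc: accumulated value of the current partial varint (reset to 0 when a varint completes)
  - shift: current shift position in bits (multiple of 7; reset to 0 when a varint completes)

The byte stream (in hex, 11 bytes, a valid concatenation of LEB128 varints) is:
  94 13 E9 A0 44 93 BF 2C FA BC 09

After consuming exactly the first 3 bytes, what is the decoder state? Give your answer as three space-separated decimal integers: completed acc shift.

Answer: 1 105 7

Derivation:
byte[0]=0x94 cont=1 payload=0x14: acc |= 20<<0 -> completed=0 acc=20 shift=7
byte[1]=0x13 cont=0 payload=0x13: varint #1 complete (value=2452); reset -> completed=1 acc=0 shift=0
byte[2]=0xE9 cont=1 payload=0x69: acc |= 105<<0 -> completed=1 acc=105 shift=7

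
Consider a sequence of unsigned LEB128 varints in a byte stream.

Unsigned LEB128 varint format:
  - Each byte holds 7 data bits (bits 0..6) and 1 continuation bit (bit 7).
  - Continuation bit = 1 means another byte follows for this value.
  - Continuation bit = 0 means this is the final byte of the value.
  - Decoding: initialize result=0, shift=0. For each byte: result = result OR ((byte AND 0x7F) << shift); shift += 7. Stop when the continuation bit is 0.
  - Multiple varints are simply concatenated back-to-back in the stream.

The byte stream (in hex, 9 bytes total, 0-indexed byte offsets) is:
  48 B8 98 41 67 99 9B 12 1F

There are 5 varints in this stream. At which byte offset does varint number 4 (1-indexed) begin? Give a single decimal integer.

  byte[0]=0x48 cont=0 payload=0x48=72: acc |= 72<<0 -> acc=72 shift=7 [end]
Varint 1: bytes[0:1] = 48 -> value 72 (1 byte(s))
  byte[1]=0xB8 cont=1 payload=0x38=56: acc |= 56<<0 -> acc=56 shift=7
  byte[2]=0x98 cont=1 payload=0x18=24: acc |= 24<<7 -> acc=3128 shift=14
  byte[3]=0x41 cont=0 payload=0x41=65: acc |= 65<<14 -> acc=1068088 shift=21 [end]
Varint 2: bytes[1:4] = B8 98 41 -> value 1068088 (3 byte(s))
  byte[4]=0x67 cont=0 payload=0x67=103: acc |= 103<<0 -> acc=103 shift=7 [end]
Varint 3: bytes[4:5] = 67 -> value 103 (1 byte(s))
  byte[5]=0x99 cont=1 payload=0x19=25: acc |= 25<<0 -> acc=25 shift=7
  byte[6]=0x9B cont=1 payload=0x1B=27: acc |= 27<<7 -> acc=3481 shift=14
  byte[7]=0x12 cont=0 payload=0x12=18: acc |= 18<<14 -> acc=298393 shift=21 [end]
Varint 4: bytes[5:8] = 99 9B 12 -> value 298393 (3 byte(s))
  byte[8]=0x1F cont=0 payload=0x1F=31: acc |= 31<<0 -> acc=31 shift=7 [end]
Varint 5: bytes[8:9] = 1F -> value 31 (1 byte(s))

Answer: 5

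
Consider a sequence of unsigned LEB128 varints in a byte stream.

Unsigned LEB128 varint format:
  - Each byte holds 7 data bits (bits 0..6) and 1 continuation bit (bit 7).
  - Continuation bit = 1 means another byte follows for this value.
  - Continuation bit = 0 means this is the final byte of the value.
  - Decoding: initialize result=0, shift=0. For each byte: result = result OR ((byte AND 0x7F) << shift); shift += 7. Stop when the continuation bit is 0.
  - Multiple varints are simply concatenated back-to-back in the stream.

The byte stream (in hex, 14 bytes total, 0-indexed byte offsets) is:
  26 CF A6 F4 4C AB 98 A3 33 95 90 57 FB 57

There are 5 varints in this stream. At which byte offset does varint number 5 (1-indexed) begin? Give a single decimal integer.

Answer: 12

Derivation:
  byte[0]=0x26 cont=0 payload=0x26=38: acc |= 38<<0 -> acc=38 shift=7 [end]
Varint 1: bytes[0:1] = 26 -> value 38 (1 byte(s))
  byte[1]=0xCF cont=1 payload=0x4F=79: acc |= 79<<0 -> acc=79 shift=7
  byte[2]=0xA6 cont=1 payload=0x26=38: acc |= 38<<7 -> acc=4943 shift=14
  byte[3]=0xF4 cont=1 payload=0x74=116: acc |= 116<<14 -> acc=1905487 shift=21
  byte[4]=0x4C cont=0 payload=0x4C=76: acc |= 76<<21 -> acc=161289039 shift=28 [end]
Varint 2: bytes[1:5] = CF A6 F4 4C -> value 161289039 (4 byte(s))
  byte[5]=0xAB cont=1 payload=0x2B=43: acc |= 43<<0 -> acc=43 shift=7
  byte[6]=0x98 cont=1 payload=0x18=24: acc |= 24<<7 -> acc=3115 shift=14
  byte[7]=0xA3 cont=1 payload=0x23=35: acc |= 35<<14 -> acc=576555 shift=21
  byte[8]=0x33 cont=0 payload=0x33=51: acc |= 51<<21 -> acc=107531307 shift=28 [end]
Varint 3: bytes[5:9] = AB 98 A3 33 -> value 107531307 (4 byte(s))
  byte[9]=0x95 cont=1 payload=0x15=21: acc |= 21<<0 -> acc=21 shift=7
  byte[10]=0x90 cont=1 payload=0x10=16: acc |= 16<<7 -> acc=2069 shift=14
  byte[11]=0x57 cont=0 payload=0x57=87: acc |= 87<<14 -> acc=1427477 shift=21 [end]
Varint 4: bytes[9:12] = 95 90 57 -> value 1427477 (3 byte(s))
  byte[12]=0xFB cont=1 payload=0x7B=123: acc |= 123<<0 -> acc=123 shift=7
  byte[13]=0x57 cont=0 payload=0x57=87: acc |= 87<<7 -> acc=11259 shift=14 [end]
Varint 5: bytes[12:14] = FB 57 -> value 11259 (2 byte(s))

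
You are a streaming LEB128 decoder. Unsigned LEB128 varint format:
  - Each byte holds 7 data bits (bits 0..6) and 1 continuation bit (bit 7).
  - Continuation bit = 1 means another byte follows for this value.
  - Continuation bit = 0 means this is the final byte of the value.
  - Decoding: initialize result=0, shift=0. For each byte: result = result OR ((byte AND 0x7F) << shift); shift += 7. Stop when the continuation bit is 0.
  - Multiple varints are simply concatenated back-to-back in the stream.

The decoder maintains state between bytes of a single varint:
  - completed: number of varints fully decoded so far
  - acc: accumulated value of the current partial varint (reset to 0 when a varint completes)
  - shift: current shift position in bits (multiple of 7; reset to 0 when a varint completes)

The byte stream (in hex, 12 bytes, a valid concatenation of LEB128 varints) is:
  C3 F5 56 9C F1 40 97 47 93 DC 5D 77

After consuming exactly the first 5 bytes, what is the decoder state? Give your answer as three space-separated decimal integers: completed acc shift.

byte[0]=0xC3 cont=1 payload=0x43: acc |= 67<<0 -> completed=0 acc=67 shift=7
byte[1]=0xF5 cont=1 payload=0x75: acc |= 117<<7 -> completed=0 acc=15043 shift=14
byte[2]=0x56 cont=0 payload=0x56: varint #1 complete (value=1424067); reset -> completed=1 acc=0 shift=0
byte[3]=0x9C cont=1 payload=0x1C: acc |= 28<<0 -> completed=1 acc=28 shift=7
byte[4]=0xF1 cont=1 payload=0x71: acc |= 113<<7 -> completed=1 acc=14492 shift=14

Answer: 1 14492 14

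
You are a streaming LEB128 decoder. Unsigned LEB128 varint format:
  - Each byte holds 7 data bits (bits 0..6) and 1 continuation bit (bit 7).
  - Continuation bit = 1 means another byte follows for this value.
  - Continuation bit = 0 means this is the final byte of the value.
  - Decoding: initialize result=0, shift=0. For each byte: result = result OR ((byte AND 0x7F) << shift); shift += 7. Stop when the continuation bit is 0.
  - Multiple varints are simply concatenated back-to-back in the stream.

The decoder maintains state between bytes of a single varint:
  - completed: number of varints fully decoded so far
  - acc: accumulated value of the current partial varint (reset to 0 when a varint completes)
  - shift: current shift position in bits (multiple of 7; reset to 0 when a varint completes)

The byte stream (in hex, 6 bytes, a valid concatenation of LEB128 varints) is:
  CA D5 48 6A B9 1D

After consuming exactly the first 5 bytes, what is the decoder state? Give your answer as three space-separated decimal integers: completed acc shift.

byte[0]=0xCA cont=1 payload=0x4A: acc |= 74<<0 -> completed=0 acc=74 shift=7
byte[1]=0xD5 cont=1 payload=0x55: acc |= 85<<7 -> completed=0 acc=10954 shift=14
byte[2]=0x48 cont=0 payload=0x48: varint #1 complete (value=1190602); reset -> completed=1 acc=0 shift=0
byte[3]=0x6A cont=0 payload=0x6A: varint #2 complete (value=106); reset -> completed=2 acc=0 shift=0
byte[4]=0xB9 cont=1 payload=0x39: acc |= 57<<0 -> completed=2 acc=57 shift=7

Answer: 2 57 7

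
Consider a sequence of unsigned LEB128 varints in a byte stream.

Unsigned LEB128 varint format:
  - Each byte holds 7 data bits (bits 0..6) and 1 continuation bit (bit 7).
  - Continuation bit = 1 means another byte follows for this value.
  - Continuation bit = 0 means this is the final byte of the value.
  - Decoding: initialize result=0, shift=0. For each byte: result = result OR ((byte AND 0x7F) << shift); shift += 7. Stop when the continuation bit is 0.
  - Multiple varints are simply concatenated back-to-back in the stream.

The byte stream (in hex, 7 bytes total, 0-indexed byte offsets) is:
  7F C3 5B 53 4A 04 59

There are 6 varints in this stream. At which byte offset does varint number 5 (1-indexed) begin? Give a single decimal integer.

  byte[0]=0x7F cont=0 payload=0x7F=127: acc |= 127<<0 -> acc=127 shift=7 [end]
Varint 1: bytes[0:1] = 7F -> value 127 (1 byte(s))
  byte[1]=0xC3 cont=1 payload=0x43=67: acc |= 67<<0 -> acc=67 shift=7
  byte[2]=0x5B cont=0 payload=0x5B=91: acc |= 91<<7 -> acc=11715 shift=14 [end]
Varint 2: bytes[1:3] = C3 5B -> value 11715 (2 byte(s))
  byte[3]=0x53 cont=0 payload=0x53=83: acc |= 83<<0 -> acc=83 shift=7 [end]
Varint 3: bytes[3:4] = 53 -> value 83 (1 byte(s))
  byte[4]=0x4A cont=0 payload=0x4A=74: acc |= 74<<0 -> acc=74 shift=7 [end]
Varint 4: bytes[4:5] = 4A -> value 74 (1 byte(s))
  byte[5]=0x04 cont=0 payload=0x04=4: acc |= 4<<0 -> acc=4 shift=7 [end]
Varint 5: bytes[5:6] = 04 -> value 4 (1 byte(s))
  byte[6]=0x59 cont=0 payload=0x59=89: acc |= 89<<0 -> acc=89 shift=7 [end]
Varint 6: bytes[6:7] = 59 -> value 89 (1 byte(s))

Answer: 5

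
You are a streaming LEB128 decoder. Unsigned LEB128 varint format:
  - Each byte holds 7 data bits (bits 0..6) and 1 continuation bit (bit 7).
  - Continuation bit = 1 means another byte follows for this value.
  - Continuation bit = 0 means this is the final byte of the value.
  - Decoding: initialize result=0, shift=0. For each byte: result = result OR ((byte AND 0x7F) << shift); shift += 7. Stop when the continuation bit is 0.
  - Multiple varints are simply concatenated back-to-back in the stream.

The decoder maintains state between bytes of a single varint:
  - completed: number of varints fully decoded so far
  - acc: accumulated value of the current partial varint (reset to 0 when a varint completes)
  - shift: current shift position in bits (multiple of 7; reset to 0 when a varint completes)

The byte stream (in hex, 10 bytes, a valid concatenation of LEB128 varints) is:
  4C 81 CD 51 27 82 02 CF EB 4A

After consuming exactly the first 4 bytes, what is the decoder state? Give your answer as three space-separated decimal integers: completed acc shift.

byte[0]=0x4C cont=0 payload=0x4C: varint #1 complete (value=76); reset -> completed=1 acc=0 shift=0
byte[1]=0x81 cont=1 payload=0x01: acc |= 1<<0 -> completed=1 acc=1 shift=7
byte[2]=0xCD cont=1 payload=0x4D: acc |= 77<<7 -> completed=1 acc=9857 shift=14
byte[3]=0x51 cont=0 payload=0x51: varint #2 complete (value=1336961); reset -> completed=2 acc=0 shift=0

Answer: 2 0 0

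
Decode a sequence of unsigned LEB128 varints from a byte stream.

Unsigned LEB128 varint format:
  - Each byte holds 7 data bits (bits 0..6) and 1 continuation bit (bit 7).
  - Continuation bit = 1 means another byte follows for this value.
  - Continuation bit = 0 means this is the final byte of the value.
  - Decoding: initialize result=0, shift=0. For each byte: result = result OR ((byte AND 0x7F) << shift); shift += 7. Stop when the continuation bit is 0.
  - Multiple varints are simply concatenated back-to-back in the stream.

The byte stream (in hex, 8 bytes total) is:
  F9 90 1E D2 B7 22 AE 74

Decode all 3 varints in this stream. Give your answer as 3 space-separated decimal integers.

Answer: 493689 564178 14894

Derivation:
  byte[0]=0xF9 cont=1 payload=0x79=121: acc |= 121<<0 -> acc=121 shift=7
  byte[1]=0x90 cont=1 payload=0x10=16: acc |= 16<<7 -> acc=2169 shift=14
  byte[2]=0x1E cont=0 payload=0x1E=30: acc |= 30<<14 -> acc=493689 shift=21 [end]
Varint 1: bytes[0:3] = F9 90 1E -> value 493689 (3 byte(s))
  byte[3]=0xD2 cont=1 payload=0x52=82: acc |= 82<<0 -> acc=82 shift=7
  byte[4]=0xB7 cont=1 payload=0x37=55: acc |= 55<<7 -> acc=7122 shift=14
  byte[5]=0x22 cont=0 payload=0x22=34: acc |= 34<<14 -> acc=564178 shift=21 [end]
Varint 2: bytes[3:6] = D2 B7 22 -> value 564178 (3 byte(s))
  byte[6]=0xAE cont=1 payload=0x2E=46: acc |= 46<<0 -> acc=46 shift=7
  byte[7]=0x74 cont=0 payload=0x74=116: acc |= 116<<7 -> acc=14894 shift=14 [end]
Varint 3: bytes[6:8] = AE 74 -> value 14894 (2 byte(s))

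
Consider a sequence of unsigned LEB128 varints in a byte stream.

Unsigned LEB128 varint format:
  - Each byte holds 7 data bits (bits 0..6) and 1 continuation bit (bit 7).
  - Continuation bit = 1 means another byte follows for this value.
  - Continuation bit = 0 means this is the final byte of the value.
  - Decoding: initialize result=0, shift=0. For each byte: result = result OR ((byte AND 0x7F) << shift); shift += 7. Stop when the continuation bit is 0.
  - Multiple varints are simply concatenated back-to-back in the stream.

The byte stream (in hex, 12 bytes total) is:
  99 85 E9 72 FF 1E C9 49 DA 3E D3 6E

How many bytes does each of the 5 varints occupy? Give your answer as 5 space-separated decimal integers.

  byte[0]=0x99 cont=1 payload=0x19=25: acc |= 25<<0 -> acc=25 shift=7
  byte[1]=0x85 cont=1 payload=0x05=5: acc |= 5<<7 -> acc=665 shift=14
  byte[2]=0xE9 cont=1 payload=0x69=105: acc |= 105<<14 -> acc=1720985 shift=21
  byte[3]=0x72 cont=0 payload=0x72=114: acc |= 114<<21 -> acc=240796313 shift=28 [end]
Varint 1: bytes[0:4] = 99 85 E9 72 -> value 240796313 (4 byte(s))
  byte[4]=0xFF cont=1 payload=0x7F=127: acc |= 127<<0 -> acc=127 shift=7
  byte[5]=0x1E cont=0 payload=0x1E=30: acc |= 30<<7 -> acc=3967 shift=14 [end]
Varint 2: bytes[4:6] = FF 1E -> value 3967 (2 byte(s))
  byte[6]=0xC9 cont=1 payload=0x49=73: acc |= 73<<0 -> acc=73 shift=7
  byte[7]=0x49 cont=0 payload=0x49=73: acc |= 73<<7 -> acc=9417 shift=14 [end]
Varint 3: bytes[6:8] = C9 49 -> value 9417 (2 byte(s))
  byte[8]=0xDA cont=1 payload=0x5A=90: acc |= 90<<0 -> acc=90 shift=7
  byte[9]=0x3E cont=0 payload=0x3E=62: acc |= 62<<7 -> acc=8026 shift=14 [end]
Varint 4: bytes[8:10] = DA 3E -> value 8026 (2 byte(s))
  byte[10]=0xD3 cont=1 payload=0x53=83: acc |= 83<<0 -> acc=83 shift=7
  byte[11]=0x6E cont=0 payload=0x6E=110: acc |= 110<<7 -> acc=14163 shift=14 [end]
Varint 5: bytes[10:12] = D3 6E -> value 14163 (2 byte(s))

Answer: 4 2 2 2 2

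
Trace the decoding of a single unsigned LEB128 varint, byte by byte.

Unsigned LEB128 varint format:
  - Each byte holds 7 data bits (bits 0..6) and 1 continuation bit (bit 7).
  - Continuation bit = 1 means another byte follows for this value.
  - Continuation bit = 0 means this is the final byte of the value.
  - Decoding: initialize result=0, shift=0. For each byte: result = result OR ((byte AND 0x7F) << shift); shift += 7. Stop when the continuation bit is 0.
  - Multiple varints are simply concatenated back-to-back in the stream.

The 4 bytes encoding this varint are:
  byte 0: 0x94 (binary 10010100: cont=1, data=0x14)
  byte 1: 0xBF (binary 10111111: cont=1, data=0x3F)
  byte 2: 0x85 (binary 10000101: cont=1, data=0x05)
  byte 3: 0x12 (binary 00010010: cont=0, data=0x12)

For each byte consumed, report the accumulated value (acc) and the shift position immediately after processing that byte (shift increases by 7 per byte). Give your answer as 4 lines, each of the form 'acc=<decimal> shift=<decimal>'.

byte 0=0x94: payload=0x14=20, contrib = 20<<0 = 20; acc -> 20, shift -> 7
byte 1=0xBF: payload=0x3F=63, contrib = 63<<7 = 8064; acc -> 8084, shift -> 14
byte 2=0x85: payload=0x05=5, contrib = 5<<14 = 81920; acc -> 90004, shift -> 21
byte 3=0x12: payload=0x12=18, contrib = 18<<21 = 37748736; acc -> 37838740, shift -> 28

Answer: acc=20 shift=7
acc=8084 shift=14
acc=90004 shift=21
acc=37838740 shift=28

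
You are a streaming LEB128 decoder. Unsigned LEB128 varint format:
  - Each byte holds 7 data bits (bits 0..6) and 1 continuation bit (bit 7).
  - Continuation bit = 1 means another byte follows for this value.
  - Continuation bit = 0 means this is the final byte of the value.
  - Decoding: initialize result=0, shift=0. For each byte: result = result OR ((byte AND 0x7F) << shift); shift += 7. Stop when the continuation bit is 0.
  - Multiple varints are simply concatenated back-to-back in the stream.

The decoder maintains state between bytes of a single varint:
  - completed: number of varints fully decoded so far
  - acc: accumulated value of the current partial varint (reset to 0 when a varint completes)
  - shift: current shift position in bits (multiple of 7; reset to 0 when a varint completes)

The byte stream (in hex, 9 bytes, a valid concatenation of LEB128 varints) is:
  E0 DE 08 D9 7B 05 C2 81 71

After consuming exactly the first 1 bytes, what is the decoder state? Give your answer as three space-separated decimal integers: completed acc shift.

byte[0]=0xE0 cont=1 payload=0x60: acc |= 96<<0 -> completed=0 acc=96 shift=7

Answer: 0 96 7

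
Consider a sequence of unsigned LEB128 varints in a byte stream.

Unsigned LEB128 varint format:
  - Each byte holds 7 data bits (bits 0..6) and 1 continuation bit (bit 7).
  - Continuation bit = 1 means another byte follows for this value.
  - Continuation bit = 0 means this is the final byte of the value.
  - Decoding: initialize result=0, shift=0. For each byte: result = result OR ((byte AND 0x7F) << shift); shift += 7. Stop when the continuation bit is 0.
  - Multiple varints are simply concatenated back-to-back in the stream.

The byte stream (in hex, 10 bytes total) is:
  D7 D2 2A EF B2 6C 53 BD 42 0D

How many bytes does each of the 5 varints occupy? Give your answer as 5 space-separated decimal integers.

Answer: 3 3 1 2 1

Derivation:
  byte[0]=0xD7 cont=1 payload=0x57=87: acc |= 87<<0 -> acc=87 shift=7
  byte[1]=0xD2 cont=1 payload=0x52=82: acc |= 82<<7 -> acc=10583 shift=14
  byte[2]=0x2A cont=0 payload=0x2A=42: acc |= 42<<14 -> acc=698711 shift=21 [end]
Varint 1: bytes[0:3] = D7 D2 2A -> value 698711 (3 byte(s))
  byte[3]=0xEF cont=1 payload=0x6F=111: acc |= 111<<0 -> acc=111 shift=7
  byte[4]=0xB2 cont=1 payload=0x32=50: acc |= 50<<7 -> acc=6511 shift=14
  byte[5]=0x6C cont=0 payload=0x6C=108: acc |= 108<<14 -> acc=1775983 shift=21 [end]
Varint 2: bytes[3:6] = EF B2 6C -> value 1775983 (3 byte(s))
  byte[6]=0x53 cont=0 payload=0x53=83: acc |= 83<<0 -> acc=83 shift=7 [end]
Varint 3: bytes[6:7] = 53 -> value 83 (1 byte(s))
  byte[7]=0xBD cont=1 payload=0x3D=61: acc |= 61<<0 -> acc=61 shift=7
  byte[8]=0x42 cont=0 payload=0x42=66: acc |= 66<<7 -> acc=8509 shift=14 [end]
Varint 4: bytes[7:9] = BD 42 -> value 8509 (2 byte(s))
  byte[9]=0x0D cont=0 payload=0x0D=13: acc |= 13<<0 -> acc=13 shift=7 [end]
Varint 5: bytes[9:10] = 0D -> value 13 (1 byte(s))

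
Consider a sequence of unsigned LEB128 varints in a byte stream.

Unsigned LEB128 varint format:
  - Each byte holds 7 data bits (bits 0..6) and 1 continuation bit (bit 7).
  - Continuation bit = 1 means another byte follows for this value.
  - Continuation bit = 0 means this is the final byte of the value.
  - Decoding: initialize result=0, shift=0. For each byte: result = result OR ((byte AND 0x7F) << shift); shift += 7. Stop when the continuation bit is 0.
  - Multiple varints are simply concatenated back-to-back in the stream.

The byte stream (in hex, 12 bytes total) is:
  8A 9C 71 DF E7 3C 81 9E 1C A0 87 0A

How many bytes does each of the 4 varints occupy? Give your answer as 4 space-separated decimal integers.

Answer: 3 3 3 3

Derivation:
  byte[0]=0x8A cont=1 payload=0x0A=10: acc |= 10<<0 -> acc=10 shift=7
  byte[1]=0x9C cont=1 payload=0x1C=28: acc |= 28<<7 -> acc=3594 shift=14
  byte[2]=0x71 cont=0 payload=0x71=113: acc |= 113<<14 -> acc=1854986 shift=21 [end]
Varint 1: bytes[0:3] = 8A 9C 71 -> value 1854986 (3 byte(s))
  byte[3]=0xDF cont=1 payload=0x5F=95: acc |= 95<<0 -> acc=95 shift=7
  byte[4]=0xE7 cont=1 payload=0x67=103: acc |= 103<<7 -> acc=13279 shift=14
  byte[5]=0x3C cont=0 payload=0x3C=60: acc |= 60<<14 -> acc=996319 shift=21 [end]
Varint 2: bytes[3:6] = DF E7 3C -> value 996319 (3 byte(s))
  byte[6]=0x81 cont=1 payload=0x01=1: acc |= 1<<0 -> acc=1 shift=7
  byte[7]=0x9E cont=1 payload=0x1E=30: acc |= 30<<7 -> acc=3841 shift=14
  byte[8]=0x1C cont=0 payload=0x1C=28: acc |= 28<<14 -> acc=462593 shift=21 [end]
Varint 3: bytes[6:9] = 81 9E 1C -> value 462593 (3 byte(s))
  byte[9]=0xA0 cont=1 payload=0x20=32: acc |= 32<<0 -> acc=32 shift=7
  byte[10]=0x87 cont=1 payload=0x07=7: acc |= 7<<7 -> acc=928 shift=14
  byte[11]=0x0A cont=0 payload=0x0A=10: acc |= 10<<14 -> acc=164768 shift=21 [end]
Varint 4: bytes[9:12] = A0 87 0A -> value 164768 (3 byte(s))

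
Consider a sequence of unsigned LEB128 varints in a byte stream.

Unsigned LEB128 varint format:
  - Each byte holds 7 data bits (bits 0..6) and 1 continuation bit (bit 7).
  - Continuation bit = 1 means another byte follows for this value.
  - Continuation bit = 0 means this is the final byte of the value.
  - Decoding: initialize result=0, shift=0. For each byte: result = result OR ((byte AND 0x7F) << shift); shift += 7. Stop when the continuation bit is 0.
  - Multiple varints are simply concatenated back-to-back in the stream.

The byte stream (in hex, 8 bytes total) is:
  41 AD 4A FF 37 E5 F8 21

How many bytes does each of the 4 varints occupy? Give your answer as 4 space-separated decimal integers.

Answer: 1 2 2 3

Derivation:
  byte[0]=0x41 cont=0 payload=0x41=65: acc |= 65<<0 -> acc=65 shift=7 [end]
Varint 1: bytes[0:1] = 41 -> value 65 (1 byte(s))
  byte[1]=0xAD cont=1 payload=0x2D=45: acc |= 45<<0 -> acc=45 shift=7
  byte[2]=0x4A cont=0 payload=0x4A=74: acc |= 74<<7 -> acc=9517 shift=14 [end]
Varint 2: bytes[1:3] = AD 4A -> value 9517 (2 byte(s))
  byte[3]=0xFF cont=1 payload=0x7F=127: acc |= 127<<0 -> acc=127 shift=7
  byte[4]=0x37 cont=0 payload=0x37=55: acc |= 55<<7 -> acc=7167 shift=14 [end]
Varint 3: bytes[3:5] = FF 37 -> value 7167 (2 byte(s))
  byte[5]=0xE5 cont=1 payload=0x65=101: acc |= 101<<0 -> acc=101 shift=7
  byte[6]=0xF8 cont=1 payload=0x78=120: acc |= 120<<7 -> acc=15461 shift=14
  byte[7]=0x21 cont=0 payload=0x21=33: acc |= 33<<14 -> acc=556133 shift=21 [end]
Varint 4: bytes[5:8] = E5 F8 21 -> value 556133 (3 byte(s))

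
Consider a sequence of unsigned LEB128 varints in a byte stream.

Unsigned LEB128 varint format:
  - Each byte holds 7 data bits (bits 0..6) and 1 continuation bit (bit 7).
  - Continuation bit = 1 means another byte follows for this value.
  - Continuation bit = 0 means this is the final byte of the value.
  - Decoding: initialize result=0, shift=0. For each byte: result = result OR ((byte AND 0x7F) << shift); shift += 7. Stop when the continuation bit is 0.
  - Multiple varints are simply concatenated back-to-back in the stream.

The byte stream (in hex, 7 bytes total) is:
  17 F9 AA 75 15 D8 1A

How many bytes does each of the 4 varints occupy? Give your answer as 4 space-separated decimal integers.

Answer: 1 3 1 2

Derivation:
  byte[0]=0x17 cont=0 payload=0x17=23: acc |= 23<<0 -> acc=23 shift=7 [end]
Varint 1: bytes[0:1] = 17 -> value 23 (1 byte(s))
  byte[1]=0xF9 cont=1 payload=0x79=121: acc |= 121<<0 -> acc=121 shift=7
  byte[2]=0xAA cont=1 payload=0x2A=42: acc |= 42<<7 -> acc=5497 shift=14
  byte[3]=0x75 cont=0 payload=0x75=117: acc |= 117<<14 -> acc=1922425 shift=21 [end]
Varint 2: bytes[1:4] = F9 AA 75 -> value 1922425 (3 byte(s))
  byte[4]=0x15 cont=0 payload=0x15=21: acc |= 21<<0 -> acc=21 shift=7 [end]
Varint 3: bytes[4:5] = 15 -> value 21 (1 byte(s))
  byte[5]=0xD8 cont=1 payload=0x58=88: acc |= 88<<0 -> acc=88 shift=7
  byte[6]=0x1A cont=0 payload=0x1A=26: acc |= 26<<7 -> acc=3416 shift=14 [end]
Varint 4: bytes[5:7] = D8 1A -> value 3416 (2 byte(s))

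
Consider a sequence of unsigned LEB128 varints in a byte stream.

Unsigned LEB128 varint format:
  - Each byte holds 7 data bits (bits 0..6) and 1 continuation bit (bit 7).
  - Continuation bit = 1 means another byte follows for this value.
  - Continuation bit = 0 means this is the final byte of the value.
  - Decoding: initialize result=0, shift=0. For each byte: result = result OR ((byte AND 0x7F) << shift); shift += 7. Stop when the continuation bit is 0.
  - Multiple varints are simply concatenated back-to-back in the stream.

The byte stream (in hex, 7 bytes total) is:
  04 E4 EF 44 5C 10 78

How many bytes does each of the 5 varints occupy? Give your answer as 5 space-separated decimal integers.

Answer: 1 3 1 1 1

Derivation:
  byte[0]=0x04 cont=0 payload=0x04=4: acc |= 4<<0 -> acc=4 shift=7 [end]
Varint 1: bytes[0:1] = 04 -> value 4 (1 byte(s))
  byte[1]=0xE4 cont=1 payload=0x64=100: acc |= 100<<0 -> acc=100 shift=7
  byte[2]=0xEF cont=1 payload=0x6F=111: acc |= 111<<7 -> acc=14308 shift=14
  byte[3]=0x44 cont=0 payload=0x44=68: acc |= 68<<14 -> acc=1128420 shift=21 [end]
Varint 2: bytes[1:4] = E4 EF 44 -> value 1128420 (3 byte(s))
  byte[4]=0x5C cont=0 payload=0x5C=92: acc |= 92<<0 -> acc=92 shift=7 [end]
Varint 3: bytes[4:5] = 5C -> value 92 (1 byte(s))
  byte[5]=0x10 cont=0 payload=0x10=16: acc |= 16<<0 -> acc=16 shift=7 [end]
Varint 4: bytes[5:6] = 10 -> value 16 (1 byte(s))
  byte[6]=0x78 cont=0 payload=0x78=120: acc |= 120<<0 -> acc=120 shift=7 [end]
Varint 5: bytes[6:7] = 78 -> value 120 (1 byte(s))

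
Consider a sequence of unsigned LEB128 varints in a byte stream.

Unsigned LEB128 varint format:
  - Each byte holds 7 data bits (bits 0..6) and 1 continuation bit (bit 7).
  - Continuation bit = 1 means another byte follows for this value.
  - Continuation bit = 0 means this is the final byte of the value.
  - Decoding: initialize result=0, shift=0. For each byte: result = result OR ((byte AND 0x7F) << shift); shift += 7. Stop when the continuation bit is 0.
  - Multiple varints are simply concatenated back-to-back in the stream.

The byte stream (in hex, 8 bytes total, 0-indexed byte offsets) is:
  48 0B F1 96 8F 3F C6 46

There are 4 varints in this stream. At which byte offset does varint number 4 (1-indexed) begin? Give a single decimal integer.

Answer: 6

Derivation:
  byte[0]=0x48 cont=0 payload=0x48=72: acc |= 72<<0 -> acc=72 shift=7 [end]
Varint 1: bytes[0:1] = 48 -> value 72 (1 byte(s))
  byte[1]=0x0B cont=0 payload=0x0B=11: acc |= 11<<0 -> acc=11 shift=7 [end]
Varint 2: bytes[1:2] = 0B -> value 11 (1 byte(s))
  byte[2]=0xF1 cont=1 payload=0x71=113: acc |= 113<<0 -> acc=113 shift=7
  byte[3]=0x96 cont=1 payload=0x16=22: acc |= 22<<7 -> acc=2929 shift=14
  byte[4]=0x8F cont=1 payload=0x0F=15: acc |= 15<<14 -> acc=248689 shift=21
  byte[5]=0x3F cont=0 payload=0x3F=63: acc |= 63<<21 -> acc=132369265 shift=28 [end]
Varint 3: bytes[2:6] = F1 96 8F 3F -> value 132369265 (4 byte(s))
  byte[6]=0xC6 cont=1 payload=0x46=70: acc |= 70<<0 -> acc=70 shift=7
  byte[7]=0x46 cont=0 payload=0x46=70: acc |= 70<<7 -> acc=9030 shift=14 [end]
Varint 4: bytes[6:8] = C6 46 -> value 9030 (2 byte(s))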